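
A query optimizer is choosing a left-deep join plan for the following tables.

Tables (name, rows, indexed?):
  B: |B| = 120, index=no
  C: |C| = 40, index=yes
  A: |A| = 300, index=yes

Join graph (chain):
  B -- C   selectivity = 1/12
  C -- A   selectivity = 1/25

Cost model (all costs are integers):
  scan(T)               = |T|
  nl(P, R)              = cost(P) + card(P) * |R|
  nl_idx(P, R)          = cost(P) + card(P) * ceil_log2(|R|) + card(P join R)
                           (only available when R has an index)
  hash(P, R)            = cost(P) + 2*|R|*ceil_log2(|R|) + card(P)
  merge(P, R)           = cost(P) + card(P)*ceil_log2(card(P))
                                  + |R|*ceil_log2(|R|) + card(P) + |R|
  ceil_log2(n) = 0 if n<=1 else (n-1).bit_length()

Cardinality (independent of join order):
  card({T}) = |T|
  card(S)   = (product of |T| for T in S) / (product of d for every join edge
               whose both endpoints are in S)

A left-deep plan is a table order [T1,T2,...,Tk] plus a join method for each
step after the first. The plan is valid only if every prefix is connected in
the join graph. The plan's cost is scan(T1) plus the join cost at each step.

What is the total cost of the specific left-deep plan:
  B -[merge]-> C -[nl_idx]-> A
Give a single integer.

step 1: scan B: cost=120, card=120
step 2: join C via merge
    card(P join C) = 120*40/(12) = 400
    cost = 120 + 120*7 + 40*6 + 120 + 40 = 1360
step 3: join A via nl_idx
    card(P join A) = 400*300/(25) = 4800
    cost = 1360 + 400*9 + 4800 = 9760

9760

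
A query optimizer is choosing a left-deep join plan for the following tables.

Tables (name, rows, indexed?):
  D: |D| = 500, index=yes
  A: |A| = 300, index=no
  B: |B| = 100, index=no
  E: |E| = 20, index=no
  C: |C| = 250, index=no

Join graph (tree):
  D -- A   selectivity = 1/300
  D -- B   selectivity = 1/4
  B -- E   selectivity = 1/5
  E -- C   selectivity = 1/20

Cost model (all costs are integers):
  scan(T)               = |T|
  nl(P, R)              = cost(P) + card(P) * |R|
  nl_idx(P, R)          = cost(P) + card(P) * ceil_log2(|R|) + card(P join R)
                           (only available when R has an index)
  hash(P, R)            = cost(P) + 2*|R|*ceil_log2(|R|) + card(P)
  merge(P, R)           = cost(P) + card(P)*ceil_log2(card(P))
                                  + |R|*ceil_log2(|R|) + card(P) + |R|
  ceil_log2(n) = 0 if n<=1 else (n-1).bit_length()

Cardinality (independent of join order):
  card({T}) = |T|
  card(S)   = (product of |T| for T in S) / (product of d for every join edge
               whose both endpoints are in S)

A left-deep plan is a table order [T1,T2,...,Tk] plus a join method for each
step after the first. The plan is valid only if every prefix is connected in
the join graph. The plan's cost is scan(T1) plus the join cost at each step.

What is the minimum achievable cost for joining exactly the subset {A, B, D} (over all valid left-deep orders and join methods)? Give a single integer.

5400

Selinger DP over subsets of {A,B,D}:
  {D}: scan cost=500, card=500
  {A}: scan cost=300, card=300
  {B}: scan cost=100, card=100
  {AD}: card=500; try (D,nl_idx)→3500, (A,hash)→6400, (D,merge)→8300, (A,merge)→8500, (D,hash)→9600, (D,nl)→150300 …(+1); best=3500 via (D,nl_idx)
  {BD}: card=12500; try (B,hash)→2400, (D,merge)→5900, (B,merge)→6300, (D,hash)→9200, (D,nl_idx)→13500, (D,nl)→50100 …(+1); best=2400 via (B,hash)
  {ABD}: card=12500; try (B,hash)→5400, (B,merge)→9300, (A,hash)→20300, (B,nl)→53500, (A,merge)→192900, (A,nl)→3752400; best=5400 via (B,hash)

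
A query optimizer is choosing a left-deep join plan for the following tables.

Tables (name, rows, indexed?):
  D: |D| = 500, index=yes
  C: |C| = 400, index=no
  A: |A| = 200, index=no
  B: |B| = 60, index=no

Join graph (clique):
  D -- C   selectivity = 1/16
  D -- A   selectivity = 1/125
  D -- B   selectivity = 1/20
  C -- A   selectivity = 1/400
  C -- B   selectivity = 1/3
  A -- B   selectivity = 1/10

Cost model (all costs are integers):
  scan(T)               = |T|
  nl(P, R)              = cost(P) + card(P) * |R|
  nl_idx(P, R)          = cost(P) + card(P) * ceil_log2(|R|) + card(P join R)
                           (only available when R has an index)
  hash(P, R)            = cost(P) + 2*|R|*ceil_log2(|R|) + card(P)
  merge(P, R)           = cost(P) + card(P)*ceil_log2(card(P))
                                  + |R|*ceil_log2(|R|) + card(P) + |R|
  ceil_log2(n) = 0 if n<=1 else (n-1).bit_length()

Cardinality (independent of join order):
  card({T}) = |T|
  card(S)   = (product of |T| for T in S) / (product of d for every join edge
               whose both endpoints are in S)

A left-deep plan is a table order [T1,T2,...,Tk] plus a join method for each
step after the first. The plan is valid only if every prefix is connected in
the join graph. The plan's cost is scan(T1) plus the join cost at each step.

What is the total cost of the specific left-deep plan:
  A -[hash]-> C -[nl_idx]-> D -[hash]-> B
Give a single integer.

10220

step 1: scan A: cost=200, card=200
step 2: join C via hash
    card(P join C) = 200*400/(400) = 200
    cost = 200 + 2*400*9 + 200 = 7600
step 3: join D via nl_idx
    card(P join D) = 200*500/(16*125) = 50
    cost = 7600 + 200*9 + 50 = 9450
step 4: join B via hash
    card(P join B) = 50*60/(20*3*10) = 5
    cost = 9450 + 2*60*6 + 50 = 10220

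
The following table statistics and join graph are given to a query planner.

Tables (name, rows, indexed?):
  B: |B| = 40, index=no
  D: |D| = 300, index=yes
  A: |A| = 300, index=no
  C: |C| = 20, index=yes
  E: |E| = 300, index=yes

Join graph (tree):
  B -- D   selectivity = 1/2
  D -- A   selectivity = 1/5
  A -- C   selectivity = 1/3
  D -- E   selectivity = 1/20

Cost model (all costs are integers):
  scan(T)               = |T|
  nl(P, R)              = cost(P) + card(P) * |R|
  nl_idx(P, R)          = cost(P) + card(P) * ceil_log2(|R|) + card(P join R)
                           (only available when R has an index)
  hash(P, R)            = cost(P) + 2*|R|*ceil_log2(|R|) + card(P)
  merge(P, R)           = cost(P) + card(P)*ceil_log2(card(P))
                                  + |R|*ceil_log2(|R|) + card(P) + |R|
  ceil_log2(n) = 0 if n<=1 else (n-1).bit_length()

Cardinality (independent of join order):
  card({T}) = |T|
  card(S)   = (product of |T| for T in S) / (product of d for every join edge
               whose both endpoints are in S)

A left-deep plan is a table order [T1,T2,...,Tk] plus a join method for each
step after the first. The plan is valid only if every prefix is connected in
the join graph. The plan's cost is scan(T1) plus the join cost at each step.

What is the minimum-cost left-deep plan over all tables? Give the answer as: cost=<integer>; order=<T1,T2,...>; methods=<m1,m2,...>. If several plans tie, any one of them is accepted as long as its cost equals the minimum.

Selinger DP (subsets sized 1..n):
  {B}: scan cost=40, card=40
  {D}: scan cost=300, card=300
  {A}: scan cost=300, card=300
  {C}: scan cost=20, card=20
  {E}: scan cost=300, card=300
  {BD}: card=6000; try (B,hash)→1080, (D,merge)→3320, (B,merge)→3580, (D,hash)→5480, (D,nl_idx)→6400, (D,nl)→12040 …(+1); best=1080 via (B,hash)
  {AD}: card=18000; try (D,hash)→6000, (A,hash)→6000, (D,merge)→6300, (A,merge)→6300, (D,nl_idx)→21000, (D,nl)→90300 …(+1); best=6000 via (D,hash)
  {DE}: card=4500; try (E,hash)→6000, (D,hash)→6000, (E,merge)→6300, (D,merge)→6300, (E,nl_idx)→7500, (D,nl_idx)→7500 …(+2); best=6000 via (E,hash)
  {AC}: card=2000; try (C,hash)→800, (A,merge)→3140, (C,merge)→3420, (C,nl_idx)→3800, (A,hash)→5440, (A,nl)→6020 …(+1); best=800 via (C,hash)
  {ABD}: card=360000; try (A,hash)→12480, (B,hash)→24480, (A,merge)→88080, (B,merge)→294280, (B,nl)→726000, (A,nl)→1801080; best=12480 via (A,hash)
  {BDE}: card=90000; try (B,hash)→10980, (E,hash)→12480, (B,merge)→69280, (E,merge)→88080, (E,nl_idx)→145080, (B,nl)→186000 …(+1); best=10980 via (B,hash)
  {ACD}: card=120000; try (D,hash)→8200, (C,hash)→24200, (D,merge)→27800, (D,nl_idx)→138800, (C,nl_idx)→216000, (C,merge)→294120 …(+2); best=8200 via (D,hash)
  {ADE}: card=270000; try (A,hash)→15900, (E,hash)→29400, (A,merge)→72000, (E,merge)→297000, (E,nl_idx)→438000, (A,nl)→1356000 …(+1); best=15900 via (A,hash)
  {ABCD}: card=2400000; try (B,hash)→128680, (C,hash)→372680, (B,merge)→2168480, (C,nl_idx)→4212480, (B,nl)→4808200, (C,nl)→7212480 …(+1); best=128680 via (B,hash)
  {ABDE}: card=5400000; try (A,hash)→106380, (B,hash)→286380, (E,hash)→377880, (A,merge)→1633980, (B,merge)→5416180, (E,merge)→7215480 …(+4); best=106380 via (A,hash)
  {ACDE}: card=1800000; try (E,hash)→133600, (C,hash)→286100, (E,merge)→2171200, (E,nl_idx)→2888200, (C,nl_idx)→3165900, (C,nl)→5415900 …(+2); best=133600 via (E,hash)
  {ABCDE}: card=36000000; try (B,hash)→1934080, (E,hash)→2534080, (C,hash)→5506580, (B,merge)→39733880, (E,merge)→55331680, (E,nl_idx)→57728680 …(+5); best=1934080 via (B,hash)

cost=1934080; order=A,C,D,E,B; methods=hash,hash,hash,hash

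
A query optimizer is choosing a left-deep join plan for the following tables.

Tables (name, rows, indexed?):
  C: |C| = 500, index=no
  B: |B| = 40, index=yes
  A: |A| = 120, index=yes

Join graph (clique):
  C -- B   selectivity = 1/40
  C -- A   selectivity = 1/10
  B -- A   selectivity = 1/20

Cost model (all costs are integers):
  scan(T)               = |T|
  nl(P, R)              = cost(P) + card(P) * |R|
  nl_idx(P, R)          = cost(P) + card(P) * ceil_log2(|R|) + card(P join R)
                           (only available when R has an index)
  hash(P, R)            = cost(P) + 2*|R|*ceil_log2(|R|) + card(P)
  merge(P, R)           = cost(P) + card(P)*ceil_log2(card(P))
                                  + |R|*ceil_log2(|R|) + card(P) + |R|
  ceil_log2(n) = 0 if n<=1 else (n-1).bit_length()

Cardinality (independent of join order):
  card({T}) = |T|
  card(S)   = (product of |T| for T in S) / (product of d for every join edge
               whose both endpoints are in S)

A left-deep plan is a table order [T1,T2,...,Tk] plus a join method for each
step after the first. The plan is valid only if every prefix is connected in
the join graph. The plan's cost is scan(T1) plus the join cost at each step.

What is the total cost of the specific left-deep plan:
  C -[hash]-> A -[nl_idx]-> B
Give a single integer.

38980

step 1: scan C: cost=500, card=500
step 2: join A via hash
    card(P join A) = 500*120/(10) = 6000
    cost = 500 + 2*120*7 + 500 = 2680
step 3: join B via nl_idx
    card(P join B) = 6000*40/(40*20) = 300
    cost = 2680 + 6000*6 + 300 = 38980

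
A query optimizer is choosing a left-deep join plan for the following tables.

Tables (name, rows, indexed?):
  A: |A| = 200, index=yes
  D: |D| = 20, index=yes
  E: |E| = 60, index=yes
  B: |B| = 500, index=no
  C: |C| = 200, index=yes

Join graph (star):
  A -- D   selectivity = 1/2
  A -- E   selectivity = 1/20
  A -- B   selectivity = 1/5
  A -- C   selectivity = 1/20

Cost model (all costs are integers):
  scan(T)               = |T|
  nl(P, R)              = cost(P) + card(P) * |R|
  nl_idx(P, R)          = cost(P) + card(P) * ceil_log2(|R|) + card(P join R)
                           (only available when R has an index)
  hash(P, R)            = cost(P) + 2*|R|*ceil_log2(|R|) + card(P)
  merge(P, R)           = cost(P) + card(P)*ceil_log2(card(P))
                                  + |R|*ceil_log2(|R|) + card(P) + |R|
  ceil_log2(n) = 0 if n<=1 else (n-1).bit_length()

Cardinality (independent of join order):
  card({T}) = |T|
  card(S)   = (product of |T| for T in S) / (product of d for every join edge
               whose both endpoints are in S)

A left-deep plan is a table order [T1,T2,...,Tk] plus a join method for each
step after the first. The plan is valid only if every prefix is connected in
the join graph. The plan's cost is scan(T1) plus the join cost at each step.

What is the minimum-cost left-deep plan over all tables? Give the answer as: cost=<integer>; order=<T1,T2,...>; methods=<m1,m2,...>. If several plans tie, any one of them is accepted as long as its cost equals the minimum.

cost=80120; order=A,E,C,D,B; methods=hash,hash,hash,hash

Selinger DP (subsets sized 1..n):
  {A}: scan cost=200, card=200
  {D}: scan cost=20, card=20
  {E}: scan cost=60, card=60
  {B}: scan cost=500, card=500
  {C}: scan cost=200, card=200
  {AD}: card=2000; try (D,hash)→600, (A,merge)→1940, (D,merge)→2120, (A,nl_idx)→2180, (D,nl_idx)→3200, (A,hash)→3240 …(+2); best=600 via (D,hash)
  {AE}: card=600; try (E,hash)→1120, (A,nl_idx)→1140, (E,nl_idx)→2000, (A,merge)→2280, (E,merge)→2420, (A,hash)→3320 …(+2); best=1120 via (E,hash)
  {AB}: card=20000; try (A,hash)→4200, (B,merge)→7000, (A,merge)→7300, (B,hash)→9400, (A,nl_idx)→24500, (B,nl)→100200 …(+1); best=4200 via (A,hash)
  {AC}: card=2000; try (C,hash)→3600, (A,hash)→3600, (C,merge)→3800, (C,nl_idx)→3800, (A,merge)→3800, (A,nl_idx)→3800 …(+2); best=3600 via (C,hash)
  {ADE}: card=6000; try (D,hash)→1920, (E,hash)→3320, (D,merge)→7840, (D,nl_idx)→10120, (D,nl)→13120, (E,nl_idx)→18600 …(+2); best=1920 via (D,hash)
  {ABD}: card=200000; try (B,hash)→11600, (D,hash)→24400, (B,merge)→29600, (D,nl_idx)→304200, (D,merge)→324320, (D,nl)→404200 …(+1); best=11600 via (B,hash)
  {ACD}: card=20000; try (D,hash)→5800, (C,hash)→5800, (C,merge)→26400, (D,merge)→27720, (D,nl_idx)→33600, (C,nl_idx)→36600 …(+2); best=5800 via (D,hash)
  {ABE}: card=60000; try (B,hash)→10720, (B,merge)→12720, (E,hash)→24920, (E,nl_idx)→184200, (B,nl)→301120, (E,merge)→324620 …(+1); best=10720 via (B,hash)
  {ACE}: card=6000; try (C,hash)→4920, (E,hash)→6320, (C,merge)→9520, (C,nl_idx)→11920, (E,nl_idx)→21600, (E,merge)→28020 …(+2); best=4920 via (C,hash)
  {ABC}: card=200000; try (B,hash)→14600, (C,hash)→27400, (B,merge)→32600, (C,merge)→326000, (C,nl_idx)→364200, (B,nl)→1003600 …(+1); best=14600 via (B,hash)
  {ABDE}: card=600000; try (B,hash)→16920, (D,hash)→70920, (B,merge)→90920, (E,hash)→212320, (D,nl_idx)→910720, (D,merge)→1030840 …(+5); best=16920 via (B,hash)
  {ACDE}: card=60000; try (D,hash)→11120, (C,hash)→11120, (E,hash)→26520, (C,merge)→87720, (D,merge)→89040, (D,nl_idx)→94920 …(+6); best=11120 via (D,hash)
  {ABCD}: card=2000000; try (B,hash)→34800, (D,hash)→214800, (C,hash)→214800, (B,merge)→330800, (D,nl_idx)→3014600, (C,nl_idx)→3611600 …(+5); best=34800 via (B,hash)
  {ABCE}: card=600000; try (B,hash)→19920, (C,hash)→73920, (B,merge)→93920, (E,hash)→215320, (C,merge)→1032520, (C,nl_idx)→1090720 …(+5); best=19920 via (B,hash)
  {ABCDE}: card=6000000; try (B,hash)→80120, (D,hash)→620120, (C,hash)→620120, (B,merge)→1036120, (E,hash)→2035520, (D,nl_idx)→9019920 …(+9); best=80120 via (B,hash)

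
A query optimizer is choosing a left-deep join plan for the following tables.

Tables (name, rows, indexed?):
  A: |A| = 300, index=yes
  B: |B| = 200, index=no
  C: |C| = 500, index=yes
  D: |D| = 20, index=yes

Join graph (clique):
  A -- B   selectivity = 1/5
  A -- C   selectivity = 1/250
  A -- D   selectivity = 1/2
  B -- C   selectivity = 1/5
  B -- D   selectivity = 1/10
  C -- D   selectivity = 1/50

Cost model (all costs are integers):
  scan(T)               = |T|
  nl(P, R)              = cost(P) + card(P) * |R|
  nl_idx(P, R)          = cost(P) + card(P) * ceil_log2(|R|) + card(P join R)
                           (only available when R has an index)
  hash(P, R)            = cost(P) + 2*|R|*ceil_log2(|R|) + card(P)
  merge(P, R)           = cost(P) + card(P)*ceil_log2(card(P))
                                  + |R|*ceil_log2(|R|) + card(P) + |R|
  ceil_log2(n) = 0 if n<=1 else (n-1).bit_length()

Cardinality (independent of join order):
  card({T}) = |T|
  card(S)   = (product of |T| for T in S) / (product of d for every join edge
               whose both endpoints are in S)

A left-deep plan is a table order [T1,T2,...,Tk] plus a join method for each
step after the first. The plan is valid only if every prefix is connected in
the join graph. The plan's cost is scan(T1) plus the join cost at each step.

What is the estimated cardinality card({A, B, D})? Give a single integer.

Tables in S: A(300), B(200), D(20)
Edges inside S: A-B(d=5), A-D(d=2), B-D(d=10)
numerator = 300 * 200 * 20 = 1200000
denominator = 5 * 2 * 10 = 100
card(S) = 1200000 / 100 = 12000

12000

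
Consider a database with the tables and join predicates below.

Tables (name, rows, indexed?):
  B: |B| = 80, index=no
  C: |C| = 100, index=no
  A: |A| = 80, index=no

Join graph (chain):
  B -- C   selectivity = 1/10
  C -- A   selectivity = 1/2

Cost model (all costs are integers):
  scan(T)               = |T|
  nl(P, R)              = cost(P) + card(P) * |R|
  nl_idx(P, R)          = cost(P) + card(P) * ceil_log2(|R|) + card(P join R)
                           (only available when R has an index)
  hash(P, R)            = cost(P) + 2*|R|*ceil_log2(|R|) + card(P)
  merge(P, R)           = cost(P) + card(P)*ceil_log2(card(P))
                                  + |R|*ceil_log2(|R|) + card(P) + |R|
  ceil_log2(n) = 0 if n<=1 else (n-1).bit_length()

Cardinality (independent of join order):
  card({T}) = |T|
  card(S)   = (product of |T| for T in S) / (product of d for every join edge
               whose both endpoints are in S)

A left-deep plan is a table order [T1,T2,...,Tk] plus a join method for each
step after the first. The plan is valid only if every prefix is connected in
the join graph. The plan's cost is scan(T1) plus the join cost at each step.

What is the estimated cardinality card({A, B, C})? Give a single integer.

Tables in S: A(80), B(80), C(100)
Edges inside S: B-C(d=10), C-A(d=2)
numerator = 80 * 80 * 100 = 640000
denominator = 10 * 2 = 20
card(S) = 640000 / 20 = 32000

32000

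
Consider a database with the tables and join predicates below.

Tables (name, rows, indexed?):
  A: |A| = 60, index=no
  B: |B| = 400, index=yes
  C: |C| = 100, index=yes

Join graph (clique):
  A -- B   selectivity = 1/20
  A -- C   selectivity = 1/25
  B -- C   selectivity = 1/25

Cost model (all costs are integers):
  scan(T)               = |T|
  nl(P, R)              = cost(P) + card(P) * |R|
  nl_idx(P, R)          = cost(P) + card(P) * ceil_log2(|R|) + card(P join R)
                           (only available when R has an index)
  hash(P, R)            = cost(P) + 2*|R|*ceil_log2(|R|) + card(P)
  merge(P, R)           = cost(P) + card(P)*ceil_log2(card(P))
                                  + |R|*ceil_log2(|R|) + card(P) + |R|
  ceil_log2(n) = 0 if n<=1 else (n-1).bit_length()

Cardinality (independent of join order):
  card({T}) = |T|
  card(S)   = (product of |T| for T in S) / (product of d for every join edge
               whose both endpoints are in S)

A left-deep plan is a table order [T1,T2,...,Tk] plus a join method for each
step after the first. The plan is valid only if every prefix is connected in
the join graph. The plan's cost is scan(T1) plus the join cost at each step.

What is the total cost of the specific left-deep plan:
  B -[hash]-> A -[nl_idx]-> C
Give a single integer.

step 1: scan B: cost=400, card=400
step 2: join A via hash
    card(P join A) = 400*60/(20) = 1200
    cost = 400 + 2*60*6 + 400 = 1520
step 3: join C via nl_idx
    card(P join C) = 1200*100/(25*25) = 192
    cost = 1520 + 1200*7 + 192 = 10112

10112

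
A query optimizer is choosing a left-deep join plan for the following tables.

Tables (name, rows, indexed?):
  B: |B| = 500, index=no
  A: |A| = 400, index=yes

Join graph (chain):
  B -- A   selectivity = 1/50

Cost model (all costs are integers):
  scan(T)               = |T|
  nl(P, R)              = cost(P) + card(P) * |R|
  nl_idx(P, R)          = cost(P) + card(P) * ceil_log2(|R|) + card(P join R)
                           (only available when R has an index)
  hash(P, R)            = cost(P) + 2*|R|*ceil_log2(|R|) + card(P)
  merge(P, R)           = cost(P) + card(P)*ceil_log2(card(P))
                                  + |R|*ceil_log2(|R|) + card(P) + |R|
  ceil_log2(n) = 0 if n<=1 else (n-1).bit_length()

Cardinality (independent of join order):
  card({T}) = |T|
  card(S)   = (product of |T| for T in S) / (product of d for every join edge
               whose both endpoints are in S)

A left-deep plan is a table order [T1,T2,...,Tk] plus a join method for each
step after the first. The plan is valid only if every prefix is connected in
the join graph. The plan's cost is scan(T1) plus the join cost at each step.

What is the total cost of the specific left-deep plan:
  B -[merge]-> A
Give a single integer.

step 1: scan B: cost=500, card=500
step 2: join A via merge
    card(P join A) = 500*400/(50) = 4000
    cost = 500 + 500*9 + 400*9 + 500 + 400 = 9500

9500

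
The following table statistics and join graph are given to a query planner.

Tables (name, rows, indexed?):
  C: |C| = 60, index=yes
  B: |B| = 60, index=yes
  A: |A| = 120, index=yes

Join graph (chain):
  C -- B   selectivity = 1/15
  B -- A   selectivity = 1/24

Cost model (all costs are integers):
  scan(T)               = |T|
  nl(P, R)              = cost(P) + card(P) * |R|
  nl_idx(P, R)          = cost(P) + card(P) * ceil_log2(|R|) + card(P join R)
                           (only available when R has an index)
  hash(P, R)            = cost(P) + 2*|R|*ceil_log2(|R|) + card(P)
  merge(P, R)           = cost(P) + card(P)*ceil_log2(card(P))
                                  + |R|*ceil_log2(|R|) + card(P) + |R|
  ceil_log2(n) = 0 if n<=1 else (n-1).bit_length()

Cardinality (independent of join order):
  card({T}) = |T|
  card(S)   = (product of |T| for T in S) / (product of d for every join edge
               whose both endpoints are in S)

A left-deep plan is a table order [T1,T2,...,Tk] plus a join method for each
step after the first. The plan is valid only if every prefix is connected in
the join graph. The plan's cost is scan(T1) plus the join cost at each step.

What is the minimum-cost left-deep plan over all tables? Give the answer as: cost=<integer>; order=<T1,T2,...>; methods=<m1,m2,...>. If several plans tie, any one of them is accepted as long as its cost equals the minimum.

Selinger DP (subsets sized 1..n):
  {C}: scan cost=60, card=60
  {B}: scan cost=60, card=60
  {A}: scan cost=120, card=120
  {BC}: card=240; try (C,nl_idx)→660, (B,nl_idx)→660, (C,hash)→840, (B,hash)→840, (C,merge)→900, (B,merge)→900 …(+2); best=660 via (C,nl_idx)
  {AB}: card=300; try (A,nl_idx)→780, (B,hash)→960, (B,nl_idx)→1140, (A,merge)→1440, (B,merge)→1500, (A,hash)→1800 …(+2); best=780 via (A,nl_idx)
  {ABC}: card=1200; try (C,hash)→1800, (A,hash)→2580, (A,nl_idx)→3540, (C,nl_idx)→3780, (A,merge)→3780, (C,merge)→4200 …(+2); best=1800 via (C,hash)

cost=1800; order=B,A,C; methods=nl_idx,hash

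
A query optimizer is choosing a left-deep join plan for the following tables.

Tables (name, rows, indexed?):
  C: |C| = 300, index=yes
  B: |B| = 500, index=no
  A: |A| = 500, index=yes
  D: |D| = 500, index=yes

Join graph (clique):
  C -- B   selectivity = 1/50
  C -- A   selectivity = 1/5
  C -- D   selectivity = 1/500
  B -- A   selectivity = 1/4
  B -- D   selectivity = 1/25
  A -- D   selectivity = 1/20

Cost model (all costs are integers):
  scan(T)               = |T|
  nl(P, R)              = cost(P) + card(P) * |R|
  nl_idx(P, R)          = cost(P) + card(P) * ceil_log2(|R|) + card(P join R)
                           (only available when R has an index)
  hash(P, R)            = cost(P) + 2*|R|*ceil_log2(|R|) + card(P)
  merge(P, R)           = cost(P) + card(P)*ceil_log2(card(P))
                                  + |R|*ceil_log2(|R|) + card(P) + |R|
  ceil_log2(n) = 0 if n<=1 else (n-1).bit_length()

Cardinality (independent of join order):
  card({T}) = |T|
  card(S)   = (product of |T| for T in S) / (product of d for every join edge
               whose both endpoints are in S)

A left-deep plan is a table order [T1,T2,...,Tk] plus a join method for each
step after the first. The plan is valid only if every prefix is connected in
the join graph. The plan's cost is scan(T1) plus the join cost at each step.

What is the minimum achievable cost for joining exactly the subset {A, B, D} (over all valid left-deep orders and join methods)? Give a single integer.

Selinger DP over subsets of {A,B,D}:
  {B}: scan cost=500, card=500
  {A}: scan cost=500, card=500
  {D}: scan cost=500, card=500
  {AB}: card=62500; try (B,hash)→10000, (A,hash)→10000, (B,merge)→10500, (A,merge)→10500, (A,nl_idx)→67500, (B,nl)→250500 …(+1); best=10000 via (B,hash)
  {BD}: card=10000; try (D,hash)→10000, (B,hash)→10000, (D,merge)→10500, (B,merge)→10500, (D,nl_idx)→15000, (D,nl)→250500 …(+1); best=10000 via (D,hash)
  {AD}: card=12500; try (D,hash)→10000, (A,hash)→10000, (D,merge)→10500, (A,merge)→10500, (D,nl_idx)→17500, (A,nl_idx)→17500 …(+2); best=10000 via (D,hash)
  {ABD}: card=62500; try (A,hash)→29000, (B,hash)→31500, (D,hash)→81500, (A,nl_idx)→162500, (A,merge)→165000, (B,merge)→202500 …(+5); best=29000 via (A,hash)

29000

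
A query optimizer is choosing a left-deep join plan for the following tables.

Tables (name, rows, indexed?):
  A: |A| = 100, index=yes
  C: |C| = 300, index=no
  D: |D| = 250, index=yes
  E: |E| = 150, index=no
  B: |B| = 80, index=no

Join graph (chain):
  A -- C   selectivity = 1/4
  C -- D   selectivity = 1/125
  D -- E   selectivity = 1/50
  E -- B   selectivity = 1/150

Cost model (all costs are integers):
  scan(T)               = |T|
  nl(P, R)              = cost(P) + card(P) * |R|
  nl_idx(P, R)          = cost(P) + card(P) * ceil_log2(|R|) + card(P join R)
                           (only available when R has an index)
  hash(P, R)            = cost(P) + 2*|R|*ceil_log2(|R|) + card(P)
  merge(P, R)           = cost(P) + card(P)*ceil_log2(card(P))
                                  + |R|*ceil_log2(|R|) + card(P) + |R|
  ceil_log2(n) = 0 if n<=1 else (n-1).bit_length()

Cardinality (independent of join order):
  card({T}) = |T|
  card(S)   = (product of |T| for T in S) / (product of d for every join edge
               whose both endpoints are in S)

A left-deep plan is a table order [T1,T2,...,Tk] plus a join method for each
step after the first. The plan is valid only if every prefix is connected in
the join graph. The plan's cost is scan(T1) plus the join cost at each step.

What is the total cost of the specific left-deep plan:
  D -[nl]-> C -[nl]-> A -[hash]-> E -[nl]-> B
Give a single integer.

3752650

step 1: scan D: cost=250, card=250
step 2: join C via nl
    card(P join C) = 250*300/(125) = 600
    cost = 250 + 250*300 = 75250
step 3: join A via nl
    card(P join A) = 600*100/(4) = 15000
    cost = 75250 + 600*100 = 135250
step 4: join E via hash
    card(P join E) = 15000*150/(50) = 45000
    cost = 135250 + 2*150*8 + 15000 = 152650
step 5: join B via nl
    card(P join B) = 45000*80/(150) = 24000
    cost = 152650 + 45000*80 = 3752650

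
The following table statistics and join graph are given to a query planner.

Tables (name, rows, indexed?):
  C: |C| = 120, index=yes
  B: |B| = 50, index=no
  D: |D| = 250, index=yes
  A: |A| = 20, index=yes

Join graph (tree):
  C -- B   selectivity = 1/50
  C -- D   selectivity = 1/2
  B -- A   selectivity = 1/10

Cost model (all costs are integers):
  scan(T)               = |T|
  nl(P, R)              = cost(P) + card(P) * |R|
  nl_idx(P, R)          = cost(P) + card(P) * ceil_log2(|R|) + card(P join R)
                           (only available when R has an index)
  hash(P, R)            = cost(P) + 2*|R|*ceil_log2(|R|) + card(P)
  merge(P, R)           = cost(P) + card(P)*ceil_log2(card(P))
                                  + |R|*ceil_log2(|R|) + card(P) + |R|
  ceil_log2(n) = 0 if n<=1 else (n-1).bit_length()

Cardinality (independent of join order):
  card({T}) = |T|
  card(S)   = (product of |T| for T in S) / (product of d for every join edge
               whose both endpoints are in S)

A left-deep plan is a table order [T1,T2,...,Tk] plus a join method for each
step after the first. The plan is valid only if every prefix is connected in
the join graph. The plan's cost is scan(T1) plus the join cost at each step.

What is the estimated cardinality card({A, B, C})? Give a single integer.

240

Tables in S: A(20), B(50), C(120)
Edges inside S: C-B(d=50), B-A(d=10)
numerator = 20 * 50 * 120 = 120000
denominator = 50 * 10 = 500
card(S) = 120000 / 500 = 240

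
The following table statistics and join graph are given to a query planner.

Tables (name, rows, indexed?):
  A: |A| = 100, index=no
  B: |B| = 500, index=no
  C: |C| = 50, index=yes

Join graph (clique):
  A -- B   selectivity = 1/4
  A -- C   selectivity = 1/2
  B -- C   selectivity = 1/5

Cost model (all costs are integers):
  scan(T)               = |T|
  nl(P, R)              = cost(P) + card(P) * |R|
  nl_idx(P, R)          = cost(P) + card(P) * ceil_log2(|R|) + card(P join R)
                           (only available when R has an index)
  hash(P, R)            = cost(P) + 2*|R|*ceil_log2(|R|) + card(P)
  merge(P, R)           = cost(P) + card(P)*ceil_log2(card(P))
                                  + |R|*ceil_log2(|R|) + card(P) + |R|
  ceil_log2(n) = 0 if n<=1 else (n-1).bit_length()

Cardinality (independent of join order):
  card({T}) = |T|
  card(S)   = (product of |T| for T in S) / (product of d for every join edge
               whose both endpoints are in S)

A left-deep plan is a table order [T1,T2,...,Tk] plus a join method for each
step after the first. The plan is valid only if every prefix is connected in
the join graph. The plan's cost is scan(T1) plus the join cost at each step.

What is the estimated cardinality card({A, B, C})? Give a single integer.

Tables in S: A(100), B(500), C(50)
Edges inside S: A-B(d=4), A-C(d=2), B-C(d=5)
numerator = 100 * 500 * 50 = 2500000
denominator = 4 * 2 * 5 = 40
card(S) = 2500000 / 40 = 62500

62500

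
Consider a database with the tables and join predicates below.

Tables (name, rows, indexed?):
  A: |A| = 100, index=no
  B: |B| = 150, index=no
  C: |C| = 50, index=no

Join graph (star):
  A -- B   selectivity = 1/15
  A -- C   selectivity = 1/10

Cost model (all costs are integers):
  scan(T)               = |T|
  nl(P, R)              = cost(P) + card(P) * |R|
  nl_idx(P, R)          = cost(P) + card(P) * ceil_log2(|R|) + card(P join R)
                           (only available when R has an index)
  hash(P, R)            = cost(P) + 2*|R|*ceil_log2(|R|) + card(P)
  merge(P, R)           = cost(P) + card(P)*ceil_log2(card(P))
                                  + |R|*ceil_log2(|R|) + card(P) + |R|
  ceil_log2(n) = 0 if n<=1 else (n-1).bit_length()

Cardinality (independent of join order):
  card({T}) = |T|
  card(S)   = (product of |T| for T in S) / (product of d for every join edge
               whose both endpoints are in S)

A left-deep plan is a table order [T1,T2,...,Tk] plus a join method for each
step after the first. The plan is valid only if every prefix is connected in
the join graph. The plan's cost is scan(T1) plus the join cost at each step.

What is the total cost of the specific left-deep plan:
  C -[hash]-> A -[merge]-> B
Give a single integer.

7850

step 1: scan C: cost=50, card=50
step 2: join A via hash
    card(P join A) = 50*100/(10) = 500
    cost = 50 + 2*100*7 + 50 = 1500
step 3: join B via merge
    card(P join B) = 500*150/(15) = 5000
    cost = 1500 + 500*9 + 150*8 + 500 + 150 = 7850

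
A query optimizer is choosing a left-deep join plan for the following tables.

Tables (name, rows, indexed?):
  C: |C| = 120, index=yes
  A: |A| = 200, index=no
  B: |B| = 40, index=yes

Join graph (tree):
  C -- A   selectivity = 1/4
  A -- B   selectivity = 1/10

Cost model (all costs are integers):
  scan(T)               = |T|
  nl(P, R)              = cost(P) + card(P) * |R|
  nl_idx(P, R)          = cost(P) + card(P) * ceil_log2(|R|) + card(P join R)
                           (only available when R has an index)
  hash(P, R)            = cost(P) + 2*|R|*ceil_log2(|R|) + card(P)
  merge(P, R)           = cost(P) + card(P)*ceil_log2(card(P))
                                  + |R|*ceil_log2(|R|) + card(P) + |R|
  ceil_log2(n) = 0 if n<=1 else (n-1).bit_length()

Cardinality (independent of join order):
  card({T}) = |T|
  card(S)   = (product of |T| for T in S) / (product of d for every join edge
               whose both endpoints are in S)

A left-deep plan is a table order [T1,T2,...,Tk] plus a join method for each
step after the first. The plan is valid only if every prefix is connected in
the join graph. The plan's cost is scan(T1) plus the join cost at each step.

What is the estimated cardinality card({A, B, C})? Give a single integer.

24000

Tables in S: A(200), B(40), C(120)
Edges inside S: C-A(d=4), A-B(d=10)
numerator = 200 * 40 * 120 = 960000
denominator = 4 * 10 = 40
card(S) = 960000 / 40 = 24000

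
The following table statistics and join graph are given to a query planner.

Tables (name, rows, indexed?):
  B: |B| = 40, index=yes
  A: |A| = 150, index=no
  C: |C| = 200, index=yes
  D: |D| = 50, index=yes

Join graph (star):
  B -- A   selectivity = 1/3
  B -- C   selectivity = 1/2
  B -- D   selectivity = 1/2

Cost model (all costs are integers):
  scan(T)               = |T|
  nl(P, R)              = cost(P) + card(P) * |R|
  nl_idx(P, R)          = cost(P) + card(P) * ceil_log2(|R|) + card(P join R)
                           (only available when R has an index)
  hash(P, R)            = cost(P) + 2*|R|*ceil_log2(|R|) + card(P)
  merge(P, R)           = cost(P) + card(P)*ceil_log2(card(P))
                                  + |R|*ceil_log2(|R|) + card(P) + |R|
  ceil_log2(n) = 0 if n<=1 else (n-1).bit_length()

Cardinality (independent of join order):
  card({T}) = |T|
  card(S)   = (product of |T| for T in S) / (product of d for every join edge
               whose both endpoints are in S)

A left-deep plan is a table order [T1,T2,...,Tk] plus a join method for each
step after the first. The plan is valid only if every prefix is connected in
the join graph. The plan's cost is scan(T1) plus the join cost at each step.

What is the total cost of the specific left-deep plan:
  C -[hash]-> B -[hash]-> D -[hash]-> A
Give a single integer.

107880

step 1: scan C: cost=200, card=200
step 2: join B via hash
    card(P join B) = 200*40/(2) = 4000
    cost = 200 + 2*40*6 + 200 = 880
step 3: join D via hash
    card(P join D) = 4000*50/(2) = 100000
    cost = 880 + 2*50*6 + 4000 = 5480
step 4: join A via hash
    card(P join A) = 100000*150/(3) = 5000000
    cost = 5480 + 2*150*8 + 100000 = 107880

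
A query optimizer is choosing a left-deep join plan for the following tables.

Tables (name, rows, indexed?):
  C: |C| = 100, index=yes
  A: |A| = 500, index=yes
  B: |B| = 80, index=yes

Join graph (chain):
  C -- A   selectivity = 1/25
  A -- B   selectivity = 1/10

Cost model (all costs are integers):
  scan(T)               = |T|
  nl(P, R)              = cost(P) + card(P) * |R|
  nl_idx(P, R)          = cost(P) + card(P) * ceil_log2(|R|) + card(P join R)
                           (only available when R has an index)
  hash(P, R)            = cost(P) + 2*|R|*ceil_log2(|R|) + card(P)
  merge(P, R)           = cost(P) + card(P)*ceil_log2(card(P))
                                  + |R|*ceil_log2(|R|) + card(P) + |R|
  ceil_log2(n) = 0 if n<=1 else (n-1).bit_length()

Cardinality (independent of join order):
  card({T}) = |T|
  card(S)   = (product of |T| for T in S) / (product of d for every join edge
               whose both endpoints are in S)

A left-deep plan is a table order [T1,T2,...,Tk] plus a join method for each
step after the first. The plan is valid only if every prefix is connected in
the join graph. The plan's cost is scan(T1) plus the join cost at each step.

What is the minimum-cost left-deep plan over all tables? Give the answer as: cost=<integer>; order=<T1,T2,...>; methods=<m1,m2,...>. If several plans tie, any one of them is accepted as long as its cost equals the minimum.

Selinger DP (subsets sized 1..n):
  {C}: scan cost=100, card=100
  {A}: scan cost=500, card=500
  {B}: scan cost=80, card=80
  {AC}: card=2000; try (C,hash)→2400, (A,nl_idx)→3000, (A,merge)→5900, (C,nl_idx)→6000, (C,merge)→6300, (A,hash)→9200 …(+2); best=2400 via (C,hash)
  {AB}: card=4000; try (B,hash)→2120, (A,nl_idx)→4800, (A,merge)→5720, (B,merge)→6140, (B,nl_idx)→8000, (A,hash)→9160 …(+2); best=2120 via (B,hash)
  {ABC}: card=16000; try (B,hash)→5520, (C,hash)→7520, (B,merge)→27040, (B,nl_idx)→32400, (C,nl_idx)→46120, (C,merge)→54920 …(+2); best=5520 via (B,hash)

cost=5520; order=A,C,B; methods=hash,hash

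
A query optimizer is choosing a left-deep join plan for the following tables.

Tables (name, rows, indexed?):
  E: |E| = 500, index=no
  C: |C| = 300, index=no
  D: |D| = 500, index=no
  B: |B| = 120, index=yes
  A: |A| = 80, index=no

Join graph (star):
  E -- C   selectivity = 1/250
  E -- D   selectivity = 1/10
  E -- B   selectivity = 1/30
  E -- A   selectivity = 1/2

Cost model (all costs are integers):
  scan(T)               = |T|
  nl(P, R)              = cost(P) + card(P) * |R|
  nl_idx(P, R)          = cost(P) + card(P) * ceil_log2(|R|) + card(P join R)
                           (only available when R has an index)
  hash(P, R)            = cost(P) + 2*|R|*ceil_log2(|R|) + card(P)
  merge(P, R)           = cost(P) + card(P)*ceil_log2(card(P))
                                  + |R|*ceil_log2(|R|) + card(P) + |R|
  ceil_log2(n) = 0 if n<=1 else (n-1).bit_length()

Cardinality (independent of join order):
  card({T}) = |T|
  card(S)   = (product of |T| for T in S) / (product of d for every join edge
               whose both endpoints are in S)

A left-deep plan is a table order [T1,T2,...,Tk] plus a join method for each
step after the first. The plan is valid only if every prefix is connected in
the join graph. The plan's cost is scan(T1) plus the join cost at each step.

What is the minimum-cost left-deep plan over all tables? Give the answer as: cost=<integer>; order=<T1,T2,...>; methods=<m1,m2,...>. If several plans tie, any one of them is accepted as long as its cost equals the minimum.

Selinger DP (subsets sized 1..n):
  {E}: scan cost=500, card=500
  {C}: scan cost=300, card=300
  {D}: scan cost=500, card=500
  {B}: scan cost=120, card=120
  {A}: scan cost=80, card=80
  {CE}: card=600; try (C,hash)→6400, (E,merge)→8300, (C,merge)→8500, (E,hash)→9600, (E,nl)→150300, (C,nl)→150500; best=6400 via (C,hash)
  {DE}: card=25000; try (E,hash)→10000, (D,hash)→10000, (E,merge)→10500, (D,merge)→10500, (E,nl)→250500, (D,nl)→250500; best=10000 via (E,hash)
  {BE}: card=2000; try (B,hash)→2680, (B,nl_idx)→6000, (E,merge)→6080, (B,merge)→6460, (E,hash)→9240, (E,nl)→60120 …(+1); best=2680 via (B,hash)
  {AE}: card=20000; try (A,hash)→2120, (E,merge)→5720, (A,merge)→6140, (E,hash)→9160, (E,nl)→40080, (A,nl)→40500; best=2120 via (A,hash)
  {CDE}: card=30000; try (D,hash)→16000, (D,merge)→18000, (C,hash)→40400, (D,nl)→306400, (C,merge)→413000, (C,nl)→7510000; best=16000 via (D,hash)
  {BCE}: card=2400; try (B,hash)→8680, (C,hash)→10080, (B,nl_idx)→13000, (B,merge)→13960, (C,merge)→29680, (B,nl)→78400 …(+1); best=8680 via (B,hash)
  {ACE}: card=24000; try (A,hash)→8120, (A,merge)→13640, (C,hash)→27520, (A,nl)→54400, (C,merge)→325120, (C,nl)→6002120; best=8120 via (A,hash)
  {BDE}: card=100000; try (D,hash)→13680, (D,merge)→31680, (B,hash)→36680, (B,nl_idx)→285000, (B,merge)→410960, (D,nl)→1002680 …(+1); best=13680 via (D,hash)
  {ADE}: card=1000000; try (D,hash)→31120, (A,hash)→36120, (D,merge)→327120, (A,merge)→410640, (A,nl)→2010000, (D,nl)→10002120; best=31120 via (D,hash)
  {ABE}: card=80000; try (A,hash)→5800, (B,hash)→23800, (A,merge)→27320, (A,nl)→162680, (B,nl_idx)→222120, (B,merge)→323080 …(+1); best=5800 via (A,hash)
  {BCDE}: card=120000; try (D,hash)→20080, (D,merge)→44880, (B,hash)→47680, (C,hash)→119080, (B,nl_idx)→346000, (B,merge)→496960 …(+4); best=20080 via (D,hash)
  {ACDE}: card=1200000; try (D,hash)→41120, (A,hash)→47120, (D,merge)→397120, (A,merge)→496640, (C,hash)→1036520, (A,nl)→2416000 …(+3); best=41120 via (D,hash)
  {ABCE}: card=96000; try (A,hash)→12200, (B,hash)→33800, (A,merge)→40520, (C,hash)→91200, (A,nl)→200680, (B,nl_idx)→272120 …(+4); best=12200 via (A,hash)
  {ABDE}: card=4000000; try (D,hash)→94800, (A,hash)→114800, (B,hash)→1032800, (D,merge)→1450800, (A,merge)→1814320, (A,nl)→8013680 …(+4); best=94800 via (D,hash)
  {ABCDE}: card=4800000; try (D,hash)→117200, (A,hash)→141200, (B,hash)→1242800, (D,merge)→1745200, (A,merge)→2180720, (C,hash)→4100200 …(+7); best=117200 via (D,hash)

cost=117200; order=E,C,B,A,D; methods=hash,hash,hash,hash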